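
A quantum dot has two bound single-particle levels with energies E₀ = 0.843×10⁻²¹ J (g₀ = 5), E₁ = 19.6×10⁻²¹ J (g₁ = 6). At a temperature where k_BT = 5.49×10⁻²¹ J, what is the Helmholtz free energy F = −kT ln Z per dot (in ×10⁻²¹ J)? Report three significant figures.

-8.20 ×10⁻²¹ J

Eᵢ/kT = 0.15355, 3.5701.
Z = Σ gᵢe^(−Eᵢ/kT) = 5·e^(−0.15355) + 6·e^(−3.5701) = 4.2883 + 0.16892 = 4.4572.
F = −kT ln Z = −5.49 × ln(4.4572) = −5.49 × 1.4945 = -8.20 ×10⁻²¹ J.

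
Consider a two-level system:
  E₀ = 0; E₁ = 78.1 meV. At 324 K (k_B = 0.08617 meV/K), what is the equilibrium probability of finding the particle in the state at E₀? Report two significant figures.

k_BT = 0.08617 × 324 K = 27.92 meV.
Eᵢ/kT = 0, 2.797.
Z = Σ e^(−Eᵢ/kT) = e^(−0) + e^(−2.797) = 1.000 + 0.06099 = 1.061.
P₀ = e^(−E₀/kT) / Z = 1.000/1.061 = 0.94.

0.94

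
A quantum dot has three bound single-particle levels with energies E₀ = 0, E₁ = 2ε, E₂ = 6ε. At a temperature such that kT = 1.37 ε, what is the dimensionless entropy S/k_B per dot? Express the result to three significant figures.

Eᵢ/kT = 0, 1.4599, 4.3796.
Z = Σ e^(−Eᵢ/kT) = e^(−0) + e^(−1.4599) + e^(−4.3796) = 1.0000 + 0.23226 + 0.012530 = 1.2448.
⟨E⟩ = Σ EᵢPᵢ = 0.43356 ε.
S/k_B = ln Z + ⟨E⟩/kT = ln(1.2448) + 0.43356/1.37 = 0.21897 + 0.31647 = 0.535.

0.535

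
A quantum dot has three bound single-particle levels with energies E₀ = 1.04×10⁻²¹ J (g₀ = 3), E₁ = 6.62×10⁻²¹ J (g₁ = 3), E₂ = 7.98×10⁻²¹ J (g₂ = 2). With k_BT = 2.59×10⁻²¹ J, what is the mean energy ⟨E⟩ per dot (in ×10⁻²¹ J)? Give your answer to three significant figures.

1.87 ×10⁻²¹ J

Eᵢ/kT = 0.40154, 2.5560, 3.0811.
Z = Σ gᵢe^(−Eᵢ/kT) = 3·e^(−0.40154) + 3·e^(−2.5560) + 2·e^(−3.0811) = 2.0079 + 0.23284 + 0.091817 = 2.3326.
⟨E⟩ = Σ Eᵢ gᵢe^(−Eᵢ/kT) / Z = (1.04·2.0079 + 6.62·0.23284 + 7.98·0.091817) / 2.3326 = 1.87 ×10⁻²¹ J.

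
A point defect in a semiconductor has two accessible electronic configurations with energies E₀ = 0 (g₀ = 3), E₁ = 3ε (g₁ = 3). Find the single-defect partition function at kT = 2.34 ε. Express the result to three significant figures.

Eᵢ/kT = 0, 1.2821.
Z = Σ gᵢe^(−Eᵢ/kT) = 3·e^(−0) + 3·e^(−1.2821) = 3.0000 + 0.83236 = 3.8324.

Z = 3.83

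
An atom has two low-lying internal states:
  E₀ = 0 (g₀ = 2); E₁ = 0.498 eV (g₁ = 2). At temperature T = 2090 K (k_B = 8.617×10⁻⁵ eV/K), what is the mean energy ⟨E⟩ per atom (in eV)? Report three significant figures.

k_BT = 8.617×10⁻⁵ × 2090 K = 0.18010 eV.
Eᵢ/kT = 0, 2.7651.
Z = Σ gᵢe^(−Eᵢ/kT) = 2·e^(−0) + 2·e^(−2.7651) = 2.0000 + 0.12594 = 2.1259.
⟨E⟩ = Σ Eᵢ gᵢe^(−Eᵢ/kT) / Z = (0·2.0000 + 0.498·0.12594) / 2.1259 = 0.0295 eV.

0.0295 eV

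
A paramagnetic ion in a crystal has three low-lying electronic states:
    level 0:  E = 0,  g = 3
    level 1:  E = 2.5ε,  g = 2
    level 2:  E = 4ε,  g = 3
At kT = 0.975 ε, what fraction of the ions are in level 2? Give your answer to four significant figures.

Eᵢ/kT = 0, 2.56410, 4.10256.
Z = Σ gᵢe^(−Eᵢ/kT) = 3·e^(−0) + 2·e^(−2.56410) + 3·e^(−4.10256) = 3.00000 + 0.153977 + 0.0495909 = 3.20357.
P₂ = g₂ e^(−E₂/kT) / Z = 0.0495909/3.20357 = 0.01548.

0.01548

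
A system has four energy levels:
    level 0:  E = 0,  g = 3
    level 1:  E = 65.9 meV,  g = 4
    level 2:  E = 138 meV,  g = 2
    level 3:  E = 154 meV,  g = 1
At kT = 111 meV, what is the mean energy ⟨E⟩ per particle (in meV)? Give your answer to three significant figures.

43.7 meV

Eᵢ/kT = 0, 0.59369, 1.2432, 1.3874.
Z = Σ gᵢe^(−Eᵢ/kT) = 3·e^(−0) + 4·e^(−0.59369) + 2·e^(−1.2432) + 1·e^(−1.3874) = 3.0000 + 2.2091 + 0.57692 + 0.24972 = 6.0357.
⟨E⟩ = Σ Eᵢ gᵢe^(−Eᵢ/kT) / Z = (0·3.0000 + 65.9·2.2091 + 138·0.57692 + 154·0.24972) / 6.0357 = 43.7 meV.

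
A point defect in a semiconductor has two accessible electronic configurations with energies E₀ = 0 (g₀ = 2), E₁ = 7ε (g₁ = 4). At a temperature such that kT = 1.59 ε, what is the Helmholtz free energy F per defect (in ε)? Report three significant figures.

-1.14 ε

Eᵢ/kT = 0, 4.4025.
Z = Σ gᵢe^(−Eᵢ/kT) = 2·e^(−0) + 4·e^(−4.4025) = 2.0000 + 0.048987 = 2.0490.
F = −kT ln Z = −1.59 × ln(2.0490) = −1.59 × 0.71735 = -1.14 ε.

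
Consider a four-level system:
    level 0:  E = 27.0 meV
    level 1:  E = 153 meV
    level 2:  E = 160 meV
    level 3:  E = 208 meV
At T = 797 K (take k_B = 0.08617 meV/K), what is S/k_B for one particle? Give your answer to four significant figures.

k_BT = 0.08617 × 797 K = 68.6775 meV.
Eᵢ/kT = 0.393142, 2.22780, 2.32973, 3.02865.
Z = Σ e^(−Eᵢ/kT) = e^(−0.393142) + e^(−2.22780) + e^(−2.32973) + e^(−3.02865) = 0.674933 + 0.107765 + 0.0973220 + 0.0483809 = 0.928401.
⟨E⟩ = Σ EᵢPᵢ = 64.9999 meV.
S/k_B = ln Z + ⟨E⟩/kT = ln(0.928401) + 64.9999/68.6775 = -0.0742915 + 0.946451 = 0.8722.

0.8722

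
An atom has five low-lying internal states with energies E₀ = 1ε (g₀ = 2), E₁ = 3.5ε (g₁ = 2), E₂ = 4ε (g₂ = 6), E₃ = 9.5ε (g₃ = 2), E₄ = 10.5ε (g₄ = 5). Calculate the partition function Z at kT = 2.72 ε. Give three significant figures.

Eᵢ/kT = 0.36765, 1.2868, 1.4706, 3.4926, 3.8603.
Z = Σ gᵢe^(−Eᵢ/kT) = 2·e^(−0.36765) + 2·e^(−1.2868) + 6·e^(−1.4706) + 2·e^(−3.4926) + 5·e^(−3.8603) = 1.3847 + 0.55231 + 1.3787 + 0.060843 + 0.10531 = 3.4819.

Z = 3.48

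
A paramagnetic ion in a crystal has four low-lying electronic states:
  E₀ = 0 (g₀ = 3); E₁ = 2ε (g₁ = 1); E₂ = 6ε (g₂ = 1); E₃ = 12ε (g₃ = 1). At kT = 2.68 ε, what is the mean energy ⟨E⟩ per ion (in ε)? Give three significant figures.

0.480 ε

Eᵢ/kT = 0, 0.74627, 2.2388, 4.4776.
Z = Σ gᵢe^(−Eᵢ/kT) = 3·e^(−0) + 1·e^(−0.74627) + 1·e^(−2.2388) + 1·e^(−4.4776) = 3.0000 + 0.47413 + 0.10659 + 0.011361 = 3.5921.
⟨E⟩ = Σ Eᵢ gᵢe^(−Eᵢ/kT) / Z = (0·3.0000 + 2·0.47413 + 6·0.10659 + 12·0.011361) / 3.5921 = 0.480 ε.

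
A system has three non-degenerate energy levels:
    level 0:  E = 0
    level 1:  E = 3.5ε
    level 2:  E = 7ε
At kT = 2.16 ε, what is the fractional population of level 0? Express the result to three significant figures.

Eᵢ/kT = 0, 1.6204, 3.2407.
Z = Σ e^(−Eᵢ/kT) = e^(−0) + e^(−1.6204) + e^(−3.2407) = 1.0000 + 0.19782 + 0.039136 = 1.2370.
P₀ = e^(−E₀/kT) / Z = 1.0000/1.2370 = 0.808.

0.808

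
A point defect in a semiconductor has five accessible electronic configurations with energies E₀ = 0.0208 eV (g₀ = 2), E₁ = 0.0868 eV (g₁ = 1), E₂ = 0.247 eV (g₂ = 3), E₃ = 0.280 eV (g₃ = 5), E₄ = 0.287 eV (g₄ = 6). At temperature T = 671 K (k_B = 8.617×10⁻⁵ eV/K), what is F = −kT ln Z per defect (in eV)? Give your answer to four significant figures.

-0.03209 eV

k_BT = 8.617×10⁻⁵ × 671 K = 0.0578201 eV.
Eᵢ/kT = 0.359736, 1.50121, 4.27187, 4.84261, 4.96367.
Z = Σ gᵢe^(−Eᵢ/kT) = 2·e^(−0.359736) + 1·e^(−1.50121) + 3·e^(−4.27187) + 5·e^(−4.84261) + 6·e^(−4.96367) = 1.39572 + 0.222860 + 0.0418670 + 0.0394322 + 0.0419234 = 1.74180.
F = −kT ln Z = −0.0578201 × ln(1.74180) = −0.0578201 × 0.554919 = -0.03209 eV.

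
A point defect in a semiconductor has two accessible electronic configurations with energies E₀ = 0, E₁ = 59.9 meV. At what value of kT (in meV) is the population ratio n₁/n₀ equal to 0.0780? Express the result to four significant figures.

n₁/n₀ = exp[−(E₁−E₀)/kT] = 0.0780.
⇒ (E₁−E₀)/kT = ln(1/0.0780) = ln(12.8205) = 2.55105.
kT = 59.9 meV / 2.55105 = 23.48 meV.

23.48 meV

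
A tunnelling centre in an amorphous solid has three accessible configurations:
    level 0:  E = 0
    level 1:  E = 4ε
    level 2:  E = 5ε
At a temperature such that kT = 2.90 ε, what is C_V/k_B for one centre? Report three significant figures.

Eᵢ/kT = 0, 1.3793, 1.7241.
Z = Σ e^(−Eᵢ/kT) = e^(−0) + e^(−1.3793) + e^(−1.7241) = 1.0000 + 0.25175 + 0.17833 = 1.4301.
⟨E⟩ = 1.3276 ε, ⟨E²⟩ = 5.9340 ε².
C_V/k_B = (⟨E²⟩ − ⟨E⟩²)/(kT)² = (5.9340 − 1.7625)/8.4100 = 0.496.

0.496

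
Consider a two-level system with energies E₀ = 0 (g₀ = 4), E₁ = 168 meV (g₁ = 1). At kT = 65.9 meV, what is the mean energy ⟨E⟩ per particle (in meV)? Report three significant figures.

Eᵢ/kT = 0, 2.5493.
Z = Σ gᵢe^(−Eᵢ/kT) = 4·e^(−0) + 1·e^(−2.5493) = 4.0000 + 0.078136 = 4.0781.
⟨E⟩ = Σ Eᵢ gᵢe^(−Eᵢ/kT) / Z = (0·4.0000 + 168·0.078136) / 4.0781 = 3.22 meV.

3.22 meV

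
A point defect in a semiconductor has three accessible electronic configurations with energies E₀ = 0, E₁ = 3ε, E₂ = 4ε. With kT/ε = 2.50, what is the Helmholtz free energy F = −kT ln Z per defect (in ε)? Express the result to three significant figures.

-1.02 ε

Eᵢ/kT = 0, 1.2000, 1.6000.
Z = Σ e^(−Eᵢ/kT) = e^(−0) + e^(−1.2000) + e^(−1.6000) = 1.0000 + 0.30119 + 0.20190 = 1.5031.
F = −kT ln Z = −2.50 × ln(1.5031) = −2.50 × 0.40753 = -1.02 ε.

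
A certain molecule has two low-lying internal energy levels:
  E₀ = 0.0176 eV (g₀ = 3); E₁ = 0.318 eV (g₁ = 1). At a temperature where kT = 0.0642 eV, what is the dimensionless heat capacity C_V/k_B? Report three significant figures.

Eᵢ/kT = 0.27414, 4.9533.
Z = Σ gᵢe^(−Eᵢ/kT) = 3·e^(−0.27414) + 1·e^(−4.9533) = 2.2807 + 0.0070601 = 2.2878.
⟨E⟩ = 0.018527 eV, ⟨E²⟩ = 0.00062087 eV².
C_V/k_B = (⟨E²⟩ − ⟨E⟩²)/(kT)² = (0.00062087 − 0.00034325)/0.0041216 = 0.0674.

0.0674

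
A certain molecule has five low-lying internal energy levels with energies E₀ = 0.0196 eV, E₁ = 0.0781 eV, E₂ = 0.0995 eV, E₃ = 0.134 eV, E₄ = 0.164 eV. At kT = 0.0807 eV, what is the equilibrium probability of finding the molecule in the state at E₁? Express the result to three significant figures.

Eᵢ/kT = 0.24287, 0.96778, 1.2330, 1.6605, 2.0322.
Z = Σ e^(−Eᵢ/kT) = e^(−0.24287) + e^(−0.96778) + e^(−1.2330) + e^(−1.6605) + e^(−2.0322) = 0.78437 + 0.37993 + 0.29142 + 0.19004 + 0.13105 = 1.7768.
P₁ = e^(−E₁/kT) / Z = 0.37993/1.7768 = 0.214.

0.214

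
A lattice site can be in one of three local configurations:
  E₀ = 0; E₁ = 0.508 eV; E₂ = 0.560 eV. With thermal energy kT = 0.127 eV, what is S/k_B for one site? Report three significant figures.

Eᵢ/kT = 0, 4.0000, 4.4094.
Z = Σ e^(−Eᵢ/kT) = e^(−0) + e^(−4.0000) + e^(−4.4094) = 1.0000 + 0.018316 + 0.012162 = 1.0305.
⟨E⟩ = Σ EᵢPᵢ = 0.015638 eV.
S/k_B = ln Z + ⟨E⟩/kT = ln(1.0305) + 0.015638/0.127 = 0.030044 + 0.12313 = 0.153.

0.153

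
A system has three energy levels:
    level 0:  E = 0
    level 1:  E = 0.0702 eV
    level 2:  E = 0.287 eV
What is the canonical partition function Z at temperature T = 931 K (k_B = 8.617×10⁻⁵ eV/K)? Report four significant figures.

Z = 1.445

k_BT = 8.617×10⁻⁵ × 931 K = 0.0802243 eV.
Eᵢ/kT = 0, 0.875047, 3.57747.
Z = Σ e^(−Eᵢ/kT) = e^(−0) + e^(−0.875047) + e^(−3.57747) = 1.00000 + 0.416842 + 0.0279463 = 1.44479.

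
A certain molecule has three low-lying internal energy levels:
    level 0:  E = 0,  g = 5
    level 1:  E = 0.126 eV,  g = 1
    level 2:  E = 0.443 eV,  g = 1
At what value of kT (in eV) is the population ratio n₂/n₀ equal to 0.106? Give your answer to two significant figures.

n₂/n₀ = (g₂/g₀) exp[−(E₂−E₀)/kT] = 0.106.
⇒ (E₂−E₀)/kT = ln((1/5)/0.106) = ln(1.887) = 0.6350.
kT = 0.443 eV / 0.6350 = 0.70 eV.

0.70 eV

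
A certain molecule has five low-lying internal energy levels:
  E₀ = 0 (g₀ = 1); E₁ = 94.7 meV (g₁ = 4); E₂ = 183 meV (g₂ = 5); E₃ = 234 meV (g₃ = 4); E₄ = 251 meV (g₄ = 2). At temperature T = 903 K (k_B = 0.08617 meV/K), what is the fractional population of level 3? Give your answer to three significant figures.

k_BT = 0.08617 × 903 K = 77.812 meV.
Eᵢ/kT = 0, 1.2170, 2.3518, 3.0072, 3.2257.
Z = Σ gᵢe^(−Eᵢ/kT) = 1·e^(−0) + 4·e^(−1.2170) + 5·e^(−2.3518) + 4·e^(−3.0072) + 2·e^(−3.2257) = 1.0000 + 1.1845 + 0.47599 + 0.19772 + 0.079456 = 2.9377.
P₃ = g₃ e^(−E₃/kT) / Z = 0.19772/2.9377 = 0.0673.

0.0673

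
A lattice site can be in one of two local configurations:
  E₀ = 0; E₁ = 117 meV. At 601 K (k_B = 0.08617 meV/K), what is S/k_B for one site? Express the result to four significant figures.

k_BT = 0.08617 × 601 K = 51.7882 meV.
Eᵢ/kT = 0, 2.25920.
Z = Σ e^(−Eᵢ/kT) = e^(−0) + e^(−2.25920) = 1.00000 + 0.104434 = 1.10443.
⟨E⟩ = Σ EᵢPᵢ = 11.0634 meV.
S/k_B = ln Z + ⟨E⟩/kT = ln(1.10443) + 11.0634/51.7882 = 0.0993294 + 0.213628 = 0.3130.

0.3130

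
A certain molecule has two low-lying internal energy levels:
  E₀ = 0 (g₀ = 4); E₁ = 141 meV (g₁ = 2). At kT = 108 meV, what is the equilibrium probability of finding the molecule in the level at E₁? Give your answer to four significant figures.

Eᵢ/kT = 0, 1.30556.
Z = Σ gᵢe^(−Eᵢ/kT) = 4·e^(−0) + 2·e^(−1.30556) = 4.00000 + 0.542041 = 4.54204.
P₁ = g₁ e^(−E₁/kT) / Z = 0.542041/4.54204 = 0.1193.

0.1193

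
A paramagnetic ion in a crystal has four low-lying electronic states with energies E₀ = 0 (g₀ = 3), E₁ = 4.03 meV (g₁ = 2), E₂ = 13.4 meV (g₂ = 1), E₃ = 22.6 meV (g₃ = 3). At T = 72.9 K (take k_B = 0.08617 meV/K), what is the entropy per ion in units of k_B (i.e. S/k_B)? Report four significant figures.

k_BT = 0.08617 × 72.9 K = 6.28179 meV.
Eᵢ/kT = 0, 0.641537, 2.13315, 3.59770.
Z = Σ gᵢe^(−Eᵢ/kT) = 3·e^(−0) + 2·e^(−0.641537) + 1·e^(−2.13315) + 3·e^(−3.59770) = 3.00000 + 1.05297 + 0.118464 + 0.0821599 = 4.25359.
⟨E⟩ = Σ EᵢPᵢ = 1.80734 meV.
S/k_B = ln Z + ⟨E⟩/kT = ln(4.25359) + 1.80734/6.28179 = 1.44776 + 0.287711 = 1.735.

1.735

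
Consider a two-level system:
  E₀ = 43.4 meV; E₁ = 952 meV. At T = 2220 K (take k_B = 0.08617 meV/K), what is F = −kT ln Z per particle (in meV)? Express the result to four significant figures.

41.75 meV

k_BT = 0.08617 × 2220 K = 191.297 meV.
Eᵢ/kT = 0.226872, 4.97655.
Z = Σ e^(−Eᵢ/kT) = e^(−0.226872) + e^(−4.97655) = 0.797023 + 0.00689782 = 0.803921.
F = −kT ln Z = −191.297 × ln(0.803921) = −191.297 × -0.218254 = 41.75 meV.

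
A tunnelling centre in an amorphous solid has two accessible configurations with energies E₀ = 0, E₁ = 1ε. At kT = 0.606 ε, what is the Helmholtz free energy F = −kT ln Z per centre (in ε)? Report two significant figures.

-0.11 ε

Eᵢ/kT = 0, 1.650.
Z = Σ e^(−Eᵢ/kT) = e^(−0) + e^(−1.650) = 1.000 + 0.1920 = 1.192.
F = −kT ln Z = −0.606 × ln(1.192) = −0.606 × 0.1756 = -0.11 ε.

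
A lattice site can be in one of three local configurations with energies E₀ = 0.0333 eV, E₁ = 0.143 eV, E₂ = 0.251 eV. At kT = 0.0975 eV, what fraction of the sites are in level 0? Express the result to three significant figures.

Eᵢ/kT = 0.34154, 1.4667, 2.5744.
Z = Σ e^(−Eᵢ/kT) = e^(−0.34154) + e^(−1.4667) + e^(−2.5744) = 0.71068 + 0.23069 + 0.076200 = 1.0176.
P₀ = e^(−E₀/kT) / Z = 0.71068/1.0176 = 0.698.

0.698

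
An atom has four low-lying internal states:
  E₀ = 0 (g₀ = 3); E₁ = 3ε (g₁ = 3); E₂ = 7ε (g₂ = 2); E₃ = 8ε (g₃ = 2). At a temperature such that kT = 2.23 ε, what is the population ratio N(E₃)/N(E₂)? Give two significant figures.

n₃/n₂ = (g₃/g₂) exp[−(E₃−E₂)/kT] = (2/2) × exp(−(1ε)/(2.23ε)) = (2/2) × exp(-0.4484) = 0.64.

0.64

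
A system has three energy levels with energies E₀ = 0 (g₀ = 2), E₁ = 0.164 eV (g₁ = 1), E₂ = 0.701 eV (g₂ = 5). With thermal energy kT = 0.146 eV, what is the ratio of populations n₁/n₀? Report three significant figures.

0.163

n₁/n₀ = (g₁/g₀) exp[−(E₁−E₀)/kT] = (1/2) × exp(−(0.164 eV)/(0.146 eV)) = (1/2) × exp(-1.1233) = 0.163.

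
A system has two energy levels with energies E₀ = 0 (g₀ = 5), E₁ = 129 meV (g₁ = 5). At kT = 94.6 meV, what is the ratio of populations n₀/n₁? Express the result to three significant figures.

3.91

n₀/n₁ = (g₀/g₁) exp[−(E₀−E₁)/kT] = (5/5) × exp(−(-129 meV)/(94.6 meV)) = (5/5) × exp(1.3636) = 3.91.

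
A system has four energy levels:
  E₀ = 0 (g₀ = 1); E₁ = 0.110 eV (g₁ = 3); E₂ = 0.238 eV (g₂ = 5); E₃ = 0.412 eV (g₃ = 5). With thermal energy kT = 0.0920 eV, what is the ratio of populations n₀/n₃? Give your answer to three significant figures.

17.6

n₀/n₃ = (g₀/g₃) exp[−(E₀−E₃)/kT] = (1/5) × exp(−(-0.412 eV)/(0.0920 eV)) = (1/5) × exp(4.4783) = 17.6.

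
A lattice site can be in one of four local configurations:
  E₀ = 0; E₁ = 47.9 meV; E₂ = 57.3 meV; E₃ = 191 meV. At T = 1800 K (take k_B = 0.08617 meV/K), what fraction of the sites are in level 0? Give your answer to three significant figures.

0.368

k_BT = 0.08617 × 1800 K = 155.11 meV.
Eᵢ/kT = 0, 0.30881, 0.36942, 1.2314.
Z = Σ e^(−Eᵢ/kT) = e^(−0) + e^(−0.30881) + e^(−0.36942) + e^(−1.2314) = 1.0000 + 0.73432 + 0.69114 + 0.29188 = 2.7173.
P₀ = e^(−E₀/kT) / Z = 1.0000/2.7173 = 0.368.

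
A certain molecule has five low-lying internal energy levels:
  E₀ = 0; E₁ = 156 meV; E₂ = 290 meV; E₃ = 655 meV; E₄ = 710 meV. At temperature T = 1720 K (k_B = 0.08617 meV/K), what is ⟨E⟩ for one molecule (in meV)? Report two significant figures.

k_BT = 0.08617 × 1720 K = 148.2 meV.
Eᵢ/kT = 0, 1.053, 1.957, 4.420, 4.791.
Z = Σ e^(−Eᵢ/kT) = e^(−0) + e^(−1.053) + e^(−1.957) + e^(−4.420) + e^(−4.791) = 1.000 + 0.3489 + 0.1413 + 0.01203 + 0.008304 = 1.511.
⟨E⟩ = Σ Eᵢ e^(−Eᵢ/kT) / Z = (0·1.000 + 156·0.3489 + 290·0.1413 + 655·0.01203 + 710·0.008304) / 1.511 = 72 meV.

72 meV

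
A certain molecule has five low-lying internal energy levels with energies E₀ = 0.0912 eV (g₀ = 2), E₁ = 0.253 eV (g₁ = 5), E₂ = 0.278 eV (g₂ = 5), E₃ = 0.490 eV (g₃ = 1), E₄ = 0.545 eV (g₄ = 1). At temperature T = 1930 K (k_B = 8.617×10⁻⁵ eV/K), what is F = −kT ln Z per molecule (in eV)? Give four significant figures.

-0.1974 eV

k_BT = 8.617×10⁻⁵ × 1930 K = 0.166308 eV.
Eᵢ/kT = 0.548380, 1.52127, 1.67160, 2.94634, 3.27705.
Z = Σ gᵢe^(−Eᵢ/kT) = 2·e^(−0.548380) + 5·e^(−1.52127) + 5·e^(−1.67160) + 1·e^(−2.94634) + 1·e^(−3.27705) = 1.15577 + 1.09217 + 0.939731 + 0.0525316 + 0.0377394 = 3.27794.
F = −kT ln Z = −0.166308 × ln(3.27794) = −0.166308 × 1.18722 = -0.1974 eV.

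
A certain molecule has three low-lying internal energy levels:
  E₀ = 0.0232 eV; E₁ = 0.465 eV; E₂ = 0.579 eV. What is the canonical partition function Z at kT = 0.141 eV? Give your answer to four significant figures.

Z = 0.9017

Eᵢ/kT = 0.164539, 3.29787, 4.10638.
Z = Σ e^(−Eᵢ/kT) = e^(−0.164539) + e^(−3.29787) + e^(−4.10638) = 0.848285 + 0.0369618 + 0.0164673 = 0.901714.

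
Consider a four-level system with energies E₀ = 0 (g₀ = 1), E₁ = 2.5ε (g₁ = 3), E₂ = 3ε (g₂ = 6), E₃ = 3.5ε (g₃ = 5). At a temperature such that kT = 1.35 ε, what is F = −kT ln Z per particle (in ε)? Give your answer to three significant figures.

-1.23 ε

Eᵢ/kT = 0, 1.8519, 2.2222, 2.5926.
Z = Σ gᵢe^(−Eᵢ/kT) = 1·e^(−0) + 3·e^(−1.8519) + 6·e^(−2.2222) + 5·e^(−2.5926) = 1.0000 + 0.47082 + 0.65022 + 0.37413 = 2.4952.
F = −kT ln Z = −1.35 × ln(2.4952) = −1.35 × 0.91437 = -1.23 ε.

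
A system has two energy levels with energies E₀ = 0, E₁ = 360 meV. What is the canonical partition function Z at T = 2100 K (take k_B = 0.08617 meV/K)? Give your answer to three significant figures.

Z = 1.14

k_BT = 0.08617 × 2100 K = 180.96 meV.
Eᵢ/kT = 0, 1.9894.
Z = Σ e^(−Eᵢ/kT) = e^(−0) + e^(−1.9894) = 1.0000 + 0.13678 = 1.1368.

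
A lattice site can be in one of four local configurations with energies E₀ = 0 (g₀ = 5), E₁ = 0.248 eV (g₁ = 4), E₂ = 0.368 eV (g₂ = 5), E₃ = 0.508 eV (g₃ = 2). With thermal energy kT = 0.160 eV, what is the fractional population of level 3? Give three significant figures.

Eᵢ/kT = 0, 1.5500, 2.3000, 3.1750.
Z = Σ gᵢe^(−Eᵢ/kT) = 5·e^(−0) + 4·e^(−1.5500) + 5·e^(−2.3000) + 2·e^(−3.1750) = 5.0000 + 0.84899 + 0.50129 + 0.083588 = 6.4339.
P₃ = g₃ e^(−E₃/kT) / Z = 0.083588/6.4339 = 0.0130.

0.0130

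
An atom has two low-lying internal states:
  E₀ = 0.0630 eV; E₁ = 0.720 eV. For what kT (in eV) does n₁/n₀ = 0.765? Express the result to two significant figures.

n₁/n₀ = exp[−(E₁−E₀)/kT] = 0.765.
⇒ (E₁−E₀)/kT = ln(1/0.765) = ln(1.307) = 0.2677.
kT = 0.6570 eV / 0.2677 = 2.5 eV.

2.5 eV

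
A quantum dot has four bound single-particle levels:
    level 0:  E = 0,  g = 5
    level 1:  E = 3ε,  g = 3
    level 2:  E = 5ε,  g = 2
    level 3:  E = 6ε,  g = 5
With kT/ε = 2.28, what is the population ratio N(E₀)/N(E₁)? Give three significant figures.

n₀/n₁ = (g₀/g₁) exp[−(E₀−E₁)/kT] = (5/3) × exp(−(-3ε)/(2.28ε)) = (5/3) × exp(1.3158) = 6.21.

6.21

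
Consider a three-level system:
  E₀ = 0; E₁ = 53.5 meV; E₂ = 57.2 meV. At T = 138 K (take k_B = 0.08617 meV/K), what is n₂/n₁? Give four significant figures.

k_BT = 0.08617 × 138 K = 11.8915 meV.
n₂/n₁ = exp[−(E₂−E₁)/kT] = exp(−(3.7 meV)/(11.8915 meV)) = exp(-0.311147) = 0.7326.

0.7326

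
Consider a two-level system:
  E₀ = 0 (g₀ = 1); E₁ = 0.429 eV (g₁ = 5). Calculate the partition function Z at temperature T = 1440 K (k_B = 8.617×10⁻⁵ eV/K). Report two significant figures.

Z = 1.2

k_BT = 8.617×10⁻⁵ × 1440 K = 0.1241 eV.
Eᵢ/kT = 0, 3.457.
Z = Σ gᵢe^(−Eᵢ/kT) = 1·e^(−0) + 5·e^(−3.457) = 1.000 + 0.1576 = 1.158.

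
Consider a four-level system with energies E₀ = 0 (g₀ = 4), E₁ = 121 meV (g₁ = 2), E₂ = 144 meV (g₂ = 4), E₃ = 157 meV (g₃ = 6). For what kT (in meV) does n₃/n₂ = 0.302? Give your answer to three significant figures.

8.11 meV

n₃/n₂ = (g₃/g₂) exp[−(E₃−E₂)/kT] = 0.302.
⇒ (E₃−E₂)/kT = ln((6/4)/0.302) = ln(4.9669) = 1.6028.
kT = 13 meV / 1.6028 = 8.11 meV.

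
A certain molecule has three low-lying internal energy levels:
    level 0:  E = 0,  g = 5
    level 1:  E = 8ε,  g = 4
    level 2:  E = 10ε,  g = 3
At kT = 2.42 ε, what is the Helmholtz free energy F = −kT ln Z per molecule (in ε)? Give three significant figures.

Eᵢ/kT = 0, 3.3058, 4.1322.
Z = Σ gᵢe^(−Eᵢ/kT) = 5·e^(−0) + 4·e^(−3.3058) + 3·e^(−4.1322) = 5.0000 + 0.14668 + 0.048143 = 5.1948.
F = −kT ln Z = −2.42 × ln(5.1948) = −2.42 × 1.6477 = -3.99 ε.

-3.99 ε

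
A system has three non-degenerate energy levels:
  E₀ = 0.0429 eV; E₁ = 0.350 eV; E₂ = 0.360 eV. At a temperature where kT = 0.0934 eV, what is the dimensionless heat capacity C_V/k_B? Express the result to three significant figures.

0.689

Eᵢ/kT = 0.45931, 3.7473, 3.8544.
Z = Σ e^(−Eᵢ/kT) = e^(−0.45931) + e^(−3.7473) + e^(−3.8544) = 0.63172 + 0.023581 + 0.021186 = 0.67649.
⟨E⟩ = 0.063535 eV, ⟨E²⟩ = 0.010047 eV².
C_V/k_B = (⟨E²⟩ − ⟨E⟩²)/(kT)² = (0.010047 − 0.0040367)/0.0087236 = 0.689.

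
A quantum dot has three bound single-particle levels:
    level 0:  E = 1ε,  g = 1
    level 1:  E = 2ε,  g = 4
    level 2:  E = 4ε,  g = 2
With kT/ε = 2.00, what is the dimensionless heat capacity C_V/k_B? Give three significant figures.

Eᵢ/kT = 0.50000, 1.0000, 2.0000.
Z = Σ gᵢe^(−Eᵢ/kT) = 1·e^(−0.50000) + 4·e^(−1.0000) + 2·e^(−2.0000) = 0.60653 + 1.4715 + 0.27067 = 2.3487.
⟨E⟩ = 1.9722 ε, ⟨E²⟩ = 4.6082 ε².
C_V/k_B = (⟨E²⟩ − ⟨E⟩²)/(kT)² = (4.6082 − 3.8896)/4.0000 = 0.180.

0.180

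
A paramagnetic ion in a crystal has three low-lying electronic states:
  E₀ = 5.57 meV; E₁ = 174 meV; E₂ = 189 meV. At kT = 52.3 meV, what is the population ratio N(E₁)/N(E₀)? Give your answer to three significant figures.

0.0399

n₁/n₀ = exp[−(E₁−E₀)/kT] = exp(−(168.43 meV)/(52.3 meV)) = exp(-3.2205) = 0.0399.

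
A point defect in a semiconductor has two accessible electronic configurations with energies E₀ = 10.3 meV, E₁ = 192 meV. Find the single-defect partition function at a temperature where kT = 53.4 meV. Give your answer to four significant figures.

Eᵢ/kT = 0.192884, 3.59551.
Z = Σ e^(−Eᵢ/kT) = e^(−0.192884) + e^(−3.59551) = 0.824578 + 0.0274467 = 0.852025.

Z = 0.8520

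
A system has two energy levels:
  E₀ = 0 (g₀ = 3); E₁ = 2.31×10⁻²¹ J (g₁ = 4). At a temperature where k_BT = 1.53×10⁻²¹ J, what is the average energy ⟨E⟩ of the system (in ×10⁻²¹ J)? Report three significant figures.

0.526 ×10⁻²¹ J

Eᵢ/kT = 0, 1.5098.
Z = Σ gᵢe^(−Eᵢ/kT) = 3·e^(−0) + 4·e^(−1.5098) = 3.0000 + 0.88382 = 3.8838.
⟨E⟩ = Σ Eᵢ gᵢe^(−Eᵢ/kT) / Z = (0·3.0000 + 2.31·0.88382) / 3.8838 = 0.526 ×10⁻²¹ J.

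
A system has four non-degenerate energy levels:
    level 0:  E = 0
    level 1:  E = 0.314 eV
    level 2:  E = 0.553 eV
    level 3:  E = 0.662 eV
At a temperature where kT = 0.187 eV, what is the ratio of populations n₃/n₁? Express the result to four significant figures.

n₃/n₁ = exp[−(E₃−E₁)/kT] = exp(−(0.348 eV)/(0.187 eV)) = exp(-1.86096) = 0.1555.

0.1555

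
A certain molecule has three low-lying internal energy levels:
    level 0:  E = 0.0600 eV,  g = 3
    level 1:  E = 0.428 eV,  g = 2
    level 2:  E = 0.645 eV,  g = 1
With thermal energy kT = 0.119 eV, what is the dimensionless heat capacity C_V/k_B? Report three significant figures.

Eᵢ/kT = 0.50420, 3.5966, 5.4202.
Z = Σ gᵢe^(−Eᵢ/kT) = 3·e^(−0.50420) + 2·e^(−3.5966) + 1·e^(−5.4202) = 1.8120 + 0.054834 + 0.0044263 = 1.8713.
⟨E⟩ = 0.072166 eV, ⟨E²⟩ = 0.0098377 eV².
C_V/k_B = (⟨E²⟩ − ⟨E⟩²)/(kT)² = (0.0098377 − 0.0052079)/0.014161 = 0.327.

0.327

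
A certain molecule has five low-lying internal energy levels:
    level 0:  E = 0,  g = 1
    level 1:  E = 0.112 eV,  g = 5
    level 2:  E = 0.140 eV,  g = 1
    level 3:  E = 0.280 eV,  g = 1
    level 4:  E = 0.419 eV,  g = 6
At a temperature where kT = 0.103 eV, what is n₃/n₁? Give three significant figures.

n₃/n₁ = (g₃/g₁) exp[−(E₃−E₁)/kT] = (1/5) × exp(−(0.168 eV)/(0.103 eV)) = (1/5) × exp(-1.6311) = 0.0391.

0.0391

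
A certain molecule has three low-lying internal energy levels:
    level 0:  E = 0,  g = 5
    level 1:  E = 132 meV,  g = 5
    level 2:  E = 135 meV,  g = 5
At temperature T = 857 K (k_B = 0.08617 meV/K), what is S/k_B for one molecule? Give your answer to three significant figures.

k_BT = 0.08617 × 857 K = 73.848 meV.
Eᵢ/kT = 0, 1.7875, 1.8281.
Z = Σ gᵢe^(−Eᵢ/kT) = 5·e^(−0) + 5·e^(−1.7875) + 5·e^(−1.8281) = 5.0000 + 0.83689 + 0.80359 = 6.6405.
⟨E⟩ = Σ EᵢPᵢ = 32.973 meV.
S/k_B = ln Z + ⟨E⟩/kT = ln(6.6405) + 32.973/73.848 = 1.8932 + 0.44650 = 2.34.

2.34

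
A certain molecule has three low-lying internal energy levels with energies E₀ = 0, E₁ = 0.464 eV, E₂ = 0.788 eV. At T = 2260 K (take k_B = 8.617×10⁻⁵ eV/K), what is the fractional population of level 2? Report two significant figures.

k_BT = 8.617×10⁻⁵ × 2260 K = 0.1947 eV.
Eᵢ/kT = 0, 2.383, 4.047.
Z = Σ e^(−Eᵢ/kT) = e^(−0) + e^(−2.383) + e^(−4.047) = 1.000 + 0.09227 + 0.01747 = 1.110.
P₂ = e^(−E₂/kT) / Z = 0.01747/1.110 = 0.016.

0.016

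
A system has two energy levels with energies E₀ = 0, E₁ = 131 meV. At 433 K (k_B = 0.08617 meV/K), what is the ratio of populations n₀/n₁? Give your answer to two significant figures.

33

k_BT = 0.08617 × 433 K = 37.31 meV.
n₀/n₁ = exp[−(E₀−E₁)/kT] = exp(−(-131 meV)/(37.31 meV)) = exp(3.511) = 33.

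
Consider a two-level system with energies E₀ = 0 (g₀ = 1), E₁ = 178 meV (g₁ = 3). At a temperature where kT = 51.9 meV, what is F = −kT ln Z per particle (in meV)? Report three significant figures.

-4.81 meV

Eᵢ/kT = 0, 3.4297.
Z = Σ gᵢe^(−Eᵢ/kT) = 1·e^(−0) + 3·e^(−3.4297) = 1.0000 + 0.097190 = 1.0972.
F = −kT ln Z = −51.9 × ln(1.0972) = −51.9 × 0.092761 = -4.81 meV.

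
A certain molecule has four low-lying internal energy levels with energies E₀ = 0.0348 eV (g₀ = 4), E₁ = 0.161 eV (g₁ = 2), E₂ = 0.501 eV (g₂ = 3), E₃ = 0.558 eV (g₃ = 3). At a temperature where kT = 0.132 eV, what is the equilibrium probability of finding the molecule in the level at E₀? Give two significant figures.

0.81

Eᵢ/kT = 0.2636, 1.220, 3.795, 4.227.
Z = Σ gᵢe^(−Eᵢ/kT) = 4·e^(−0.2636) + 2·e^(−1.220) + 3·e^(−3.795) + 3·e^(−4.227) = 3.073 + 0.5905 + 0.06745 + 0.04379 = 3.775.
P₀ = g₀ e^(−E₀/kT) / Z = 3.073/3.775 = 0.81.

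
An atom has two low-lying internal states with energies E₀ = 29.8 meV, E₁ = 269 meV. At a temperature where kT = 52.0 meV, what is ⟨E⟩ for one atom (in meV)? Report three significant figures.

32.2 meV

Eᵢ/kT = 0.57308, 5.1731.
Z = Σ e^(−Eᵢ/kT) = e^(−0.57308) + e^(−5.1731) = 0.56379 + 0.0056670 = 0.56946.
⟨E⟩ = Σ Eᵢ e^(−Eᵢ/kT) / Z = (29.8·0.56379 + 269·0.0056670) / 0.56946 = 32.2 meV.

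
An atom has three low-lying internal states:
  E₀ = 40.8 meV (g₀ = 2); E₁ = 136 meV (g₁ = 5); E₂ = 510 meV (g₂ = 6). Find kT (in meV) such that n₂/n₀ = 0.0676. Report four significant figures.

123.7 meV

n₂/n₀ = (g₂/g₀) exp[−(E₂−E₀)/kT] = 0.0676.
⇒ (E₂−E₀)/kT = ln((6/2)/0.0676) = ln(44.3787) = 3.79276.
kT = 469.2 meV / 3.79276 = 123.7 meV.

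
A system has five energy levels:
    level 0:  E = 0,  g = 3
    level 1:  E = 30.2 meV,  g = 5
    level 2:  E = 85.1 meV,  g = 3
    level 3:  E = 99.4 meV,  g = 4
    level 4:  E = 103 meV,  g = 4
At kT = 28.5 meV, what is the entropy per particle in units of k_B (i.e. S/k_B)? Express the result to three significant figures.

Eᵢ/kT = 0, 1.0596, 2.9860, 3.4877, 3.6140.
Z = Σ gᵢe^(−Eᵢ/kT) = 3·e^(−0) + 5·e^(−1.0596) + 3·e^(−2.9860) + 4·e^(−3.4877) + 4·e^(−3.6140) = 3.0000 + 1.7330 + 0.15147 + 0.12228 + 0.10778 = 5.1145.
⟨E⟩ = Σ EᵢPᵢ = 17.300 meV.
S/k_B = ln Z + ⟨E⟩/kT = ln(5.1145) + 17.300/28.5 = 1.6321 + 0.60702 = 2.24.

2.24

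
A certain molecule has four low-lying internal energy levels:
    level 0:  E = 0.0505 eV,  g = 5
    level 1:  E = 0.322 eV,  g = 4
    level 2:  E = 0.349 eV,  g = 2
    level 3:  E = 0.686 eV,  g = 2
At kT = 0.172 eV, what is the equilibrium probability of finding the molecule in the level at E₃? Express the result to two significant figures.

Eᵢ/kT = 0.2936, 1.872, 2.029, 3.988.
Z = Σ gᵢe^(−Eᵢ/kT) = 5·e^(−0.2936) + 4·e^(−1.872) + 2·e^(−2.029) + 2·e^(−3.988) = 3.728 + 0.6153 + 0.2629 + 0.03707 = 4.643.
P₃ = g₃ e^(−E₃/kT) / Z = 0.03707/4.643 = 0.0080.

0.0080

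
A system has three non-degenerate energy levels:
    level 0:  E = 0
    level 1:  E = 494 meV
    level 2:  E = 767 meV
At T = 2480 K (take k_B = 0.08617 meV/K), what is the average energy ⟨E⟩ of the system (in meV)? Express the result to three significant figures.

62.3 meV

k_BT = 0.08617 × 2480 K = 213.70 meV.
Eᵢ/kT = 0, 2.3117, 3.5891.
Z = Σ e^(−Eᵢ/kT) = e^(−0) + e^(−2.3117) + e^(−3.5891) = 1.0000 + 0.099093 + 0.027623 = 1.1267.
⟨E⟩ = Σ Eᵢ e^(−Eᵢ/kT) / Z = (0·1.0000 + 494·0.099093 + 767·0.027623) / 1.1267 = 62.3 meV.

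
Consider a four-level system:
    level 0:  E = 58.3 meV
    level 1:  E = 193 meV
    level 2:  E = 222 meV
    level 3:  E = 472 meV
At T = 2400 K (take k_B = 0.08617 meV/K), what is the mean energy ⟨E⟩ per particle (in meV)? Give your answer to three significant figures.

153 meV

k_BT = 0.08617 × 2400 K = 206.81 meV.
Eᵢ/kT = 0.28190, 0.93322, 1.0734, 2.2823.
Z = Σ e^(−Eᵢ/kT) = e^(−0.28190) + e^(−0.93322) + e^(−1.0734) + e^(−2.2823) = 0.75435 + 0.39329 + 0.34184 + 0.10205 = 1.5915.
⟨E⟩ = Σ Eᵢ e^(−Eᵢ/kT) / Z = (58.3·0.75435 + 193·0.39329 + 222·0.34184 + 472·0.10205) / 1.5915 = 153 meV.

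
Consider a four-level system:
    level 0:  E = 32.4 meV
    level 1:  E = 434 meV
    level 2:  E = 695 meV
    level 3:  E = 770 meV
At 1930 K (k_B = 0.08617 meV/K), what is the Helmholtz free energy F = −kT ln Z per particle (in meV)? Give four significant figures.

13.58 meV

k_BT = 0.08617 × 1930 K = 166.308 meV.
Eᵢ/kT = 0.194819, 2.60962, 4.17899, 4.62996.
Z = Σ e^(−Eᵢ/kT) = e^(−0.194819) + e^(−2.60962) + e^(−4.17899) + e^(−4.62996) = 0.822984 + 0.0735625 + 0.0153140 + 0.00975515 = 0.921616.
F = −kT ln Z = −166.308 × ln(0.921616) = −166.308 × -0.0816266 = 13.58 meV.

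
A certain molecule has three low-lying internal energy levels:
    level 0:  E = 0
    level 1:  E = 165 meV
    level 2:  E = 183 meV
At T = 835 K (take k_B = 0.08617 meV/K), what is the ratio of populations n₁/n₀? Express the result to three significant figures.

0.101

k_BT = 0.08617 × 835 K = 71.952 meV.
n₁/n₀ = exp[−(E₁−E₀)/kT] = exp(−(165 meV)/(71.952 meV)) = exp(-2.2932) = 0.101.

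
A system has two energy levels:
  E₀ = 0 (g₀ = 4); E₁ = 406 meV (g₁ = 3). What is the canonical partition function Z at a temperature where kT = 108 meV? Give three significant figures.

Z = 4.07

Eᵢ/kT = 0, 3.7593.
Z = Σ gᵢe^(−Eᵢ/kT) = 4·e^(−0) + 3·e^(−3.7593) = 4.0000 + 0.069900 = 4.0699.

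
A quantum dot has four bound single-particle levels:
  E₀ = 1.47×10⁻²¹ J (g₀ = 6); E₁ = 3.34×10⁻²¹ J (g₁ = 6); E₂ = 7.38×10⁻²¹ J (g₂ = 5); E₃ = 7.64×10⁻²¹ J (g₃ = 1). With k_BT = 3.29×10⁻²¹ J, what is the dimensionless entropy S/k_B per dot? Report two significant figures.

Eᵢ/kT = 0.4468, 1.015, 2.243, 2.322.
Z = Σ gᵢe^(−Eᵢ/kT) = 6·e^(−0.4468) + 6·e^(−1.015) + 5·e^(−2.243) + 1·e^(−2.322) = 3.838 + 2.174 + 0.5307 + 0.09808 = 6.641.
⟨E⟩ = Σ EᵢPᵢ = 2.646 ×10⁻²¹ J.
S/k_B = ln Z + ⟨E⟩/kT = ln(6.641) + 2.646/3.29 = 1.893 + 0.8043 = 2.7.

2.7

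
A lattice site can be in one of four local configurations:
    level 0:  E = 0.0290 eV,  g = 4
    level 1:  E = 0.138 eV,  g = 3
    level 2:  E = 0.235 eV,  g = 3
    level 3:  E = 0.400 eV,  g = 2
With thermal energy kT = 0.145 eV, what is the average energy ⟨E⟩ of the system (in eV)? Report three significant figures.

0.0863 eV

Eᵢ/kT = 0.20000, 0.95172, 1.6207, 2.7586.
Z = Σ gᵢe^(−Eᵢ/kT) = 4·e^(−0.20000) + 3·e^(−0.95172) + 3·e^(−1.6207) + 2·e^(−2.7586) = 3.2749 + 1.1582 + 0.59328 + 0.12676 = 5.1531.
⟨E⟩ = Σ Eᵢ gᵢe^(−Eᵢ/kT) / Z = (0.0290·3.2749 + 0.138·1.1582 + 0.235·0.59328 + 0.400·0.12676) / 5.1531 = 0.0863 eV.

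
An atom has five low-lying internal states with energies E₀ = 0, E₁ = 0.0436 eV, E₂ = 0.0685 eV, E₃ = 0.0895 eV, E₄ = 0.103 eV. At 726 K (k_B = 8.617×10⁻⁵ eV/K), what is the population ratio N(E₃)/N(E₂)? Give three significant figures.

0.715

k_BT = 8.617×10⁻⁵ × 726 K = 0.062559 eV.
n₃/n₂ = exp[−(E₃−E₂)/kT] = exp(−(0.0210 eV)/(0.062559 eV)) = exp(-0.33568) = 0.715.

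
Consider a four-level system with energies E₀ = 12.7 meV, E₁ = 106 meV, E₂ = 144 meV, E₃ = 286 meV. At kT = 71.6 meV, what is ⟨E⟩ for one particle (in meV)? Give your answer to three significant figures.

Eᵢ/kT = 0.17737, 1.4804, 2.0112, 3.9944.
Z = Σ e^(−Eᵢ/kT) = e^(−0.17737) + e^(−1.4804) + e^(−2.0112) + e^(−3.9944) = 0.83747 + 0.22755 + 0.13383 + 0.018418 = 1.2173.
⟨E⟩ = Σ Eᵢ e^(−Eᵢ/kT) / Z = (12.7·0.83747 + 106·0.22755 + 144·0.13383 + 286·0.018418) / 1.2173 = 48.7 meV.

48.7 meV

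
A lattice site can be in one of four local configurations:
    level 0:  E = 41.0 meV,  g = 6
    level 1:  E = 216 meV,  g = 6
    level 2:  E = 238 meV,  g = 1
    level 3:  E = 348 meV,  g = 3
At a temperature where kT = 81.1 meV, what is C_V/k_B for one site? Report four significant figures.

Eᵢ/kT = 0.505549, 2.66338, 2.93465, 4.29100.
Z = Σ gᵢe^(−Eᵢ/kT) = 6·e^(−0.505549) + 6·e^(−2.66338) + 1·e^(−2.93465) + 3·e^(−4.29100) = 3.61905 + 0.418273 + 0.0531493 + 0.0410737 = 4.13155.
⟨E⟩ = 64.3030 meV, ⟨E²⟩ = 8128.51 meV².
C_V/k_B = (⟨E²⟩ − ⟨E⟩²)/(kT)² = (8128.51 − 4134.88)/6577.21 = 0.6072.

0.6072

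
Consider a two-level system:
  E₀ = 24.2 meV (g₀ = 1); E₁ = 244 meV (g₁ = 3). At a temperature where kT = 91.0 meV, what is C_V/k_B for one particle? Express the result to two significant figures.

Eᵢ/kT = 0.2659, 2.681.
Z = Σ gᵢe^(−Eᵢ/kT) = 1·e^(−0.2659) + 3·e^(−2.681) = 0.7665 + 0.2055 = 0.9720.
⟨E⟩ = 70.67 meV, ⟨E²⟩ = 13050 meV².
C_V/k_B = (⟨E²⟩ − ⟨E⟩²)/(kT)² = (13050 − 4994)/8281 = 0.97.

0.97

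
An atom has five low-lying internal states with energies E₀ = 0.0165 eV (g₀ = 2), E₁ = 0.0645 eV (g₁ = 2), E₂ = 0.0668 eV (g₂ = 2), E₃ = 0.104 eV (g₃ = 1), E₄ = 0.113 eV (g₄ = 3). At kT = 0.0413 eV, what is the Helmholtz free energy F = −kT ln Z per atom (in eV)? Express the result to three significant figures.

Eᵢ/kT = 0.39952, 1.5617, 1.6174, 2.5182, 2.7361.
Z = Σ gᵢe^(−Eᵢ/kT) = 2·e^(−0.39952) + 2·e^(−1.5617) + 2·e^(−1.6174) + 1·e^(−2.5182) + 3·e^(−2.7361) = 1.3413 + 0.41956 + 0.39683 + 0.080605 + 0.19447 = 2.4328.
F = −kT ln Z = −0.0413 × ln(2.4328) = −0.0413 × 0.88904 = -0.0367 eV.

-0.0367 eV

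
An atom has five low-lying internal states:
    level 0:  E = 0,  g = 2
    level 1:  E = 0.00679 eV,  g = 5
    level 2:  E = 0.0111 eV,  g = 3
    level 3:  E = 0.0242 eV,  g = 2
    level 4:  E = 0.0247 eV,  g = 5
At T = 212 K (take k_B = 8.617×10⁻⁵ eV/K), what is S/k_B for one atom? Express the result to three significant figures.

2.72

k_BT = 8.617×10⁻⁵ × 212 K = 0.018268 eV.
Eᵢ/kT = 0, 0.37169, 0.60762, 1.3247, 1.3521.
Z = Σ gᵢe^(−Eᵢ/kT) = 2·e^(−0) + 5·e^(−0.37169) + 3·e^(−0.60762) + 2·e^(−1.3247) + 5·e^(−1.3521) = 2.0000 + 3.4478 + 1.6339 + 0.53177 + 1.2935 = 8.9070.
⟨E⟩ = Σ EᵢPᵢ = 0.0096963 eV.
S/k_B = ln Z + ⟨E⟩/kT = ln(8.9070) + 0.0096963/0.018268 = 2.1868 + 0.53078 = 2.72.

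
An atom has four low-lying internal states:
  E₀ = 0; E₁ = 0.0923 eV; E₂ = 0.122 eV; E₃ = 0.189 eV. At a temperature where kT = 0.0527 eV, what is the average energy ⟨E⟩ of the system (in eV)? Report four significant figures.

Eᵢ/kT = 0, 1.75142, 2.31499, 3.58634.
Z = Σ e^(−Eᵢ/kT) = e^(−0) + e^(−1.75142) + e^(−2.31499) + e^(−3.58634) = 1.00000 + 0.173527 + 0.0987672 + 0.0276995 = 1.29999.
⟨E⟩ = Σ Eᵢ e^(−Eᵢ/kT) / Z = (0·1.00000 + 0.0923·0.173527 + 0.122·0.0987672 + 0.189·0.0276995) / 1.29999 = 0.02562 eV.

0.02562 eV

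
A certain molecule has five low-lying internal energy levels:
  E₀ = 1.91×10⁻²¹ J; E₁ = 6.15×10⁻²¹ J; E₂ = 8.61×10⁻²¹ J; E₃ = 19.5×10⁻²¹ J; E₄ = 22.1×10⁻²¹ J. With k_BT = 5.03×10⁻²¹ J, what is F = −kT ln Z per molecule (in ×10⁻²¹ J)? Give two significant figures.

-0.88 ×10⁻²¹ J

Eᵢ/kT = 0.3797, 1.223, 1.712, 3.877, 4.394.
Z = Σ e^(−Eᵢ/kT) = e^(−0.3797) + e^(−1.223) + e^(−1.712) + e^(−3.877) + e^(−4.394) = 0.6841 + 0.2943 + 0.1805 + 0.02071 + 0.01235 = 1.192.
F = −kT ln Z = −5.03 × ln(1.192) = −5.03 × 0.1756 = -0.88 ×10⁻²¹ J.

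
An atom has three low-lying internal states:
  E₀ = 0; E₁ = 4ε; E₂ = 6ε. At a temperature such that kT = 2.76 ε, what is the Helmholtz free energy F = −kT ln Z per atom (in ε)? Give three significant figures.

-0.825 ε

Eᵢ/kT = 0, 1.4493, 2.1739.
Z = Σ e^(−Eᵢ/kT) = e^(−0) + e^(−1.4493) + e^(−2.1739) = 1.0000 + 0.23473 + 0.11373 = 1.3485.
F = −kT ln Z = −2.76 × ln(1.3485) = −2.76 × 0.29899 = -0.825 ε.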